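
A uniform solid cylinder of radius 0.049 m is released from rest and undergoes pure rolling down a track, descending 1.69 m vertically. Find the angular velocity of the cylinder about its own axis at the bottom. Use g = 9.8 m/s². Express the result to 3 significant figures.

With I = (1/2)MR², the ratio k = I/(MR²) is 0.5.
The rolling condition ω = v/R makes the rotational term ½I(v/R)² = ½kMv², so KE_total = ½(1+k)Mv² = (3/4)Mv².
Energy conservation Mgh = ½(1+k)Mv² gives v = √(2gh/(1+k)) = √(2 × 9.8 × 1.69 / 1.5) = 4.699 m/s.
The angular speed follows from ω = v/R = 4.699/0.049 ≈ 95.9 rad/s.

ω ≈ 95.9 rad/s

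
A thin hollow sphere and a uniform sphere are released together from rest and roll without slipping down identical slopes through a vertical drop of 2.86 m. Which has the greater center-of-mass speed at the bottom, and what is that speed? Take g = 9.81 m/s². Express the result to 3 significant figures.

the uniform sphere, at v ≈ 6.33 m/s

For rolling without slipping, Mgh = ½(1+k)Mv² where k = I/(MR²), so v = √(2gh/(1+k)).
Thin hollow sphere: k = 2/3, giving v = √(2×9.81×2.86/1.667) = 5.802 m/s.
Uniform sphere: k = 0.4, giving v = √(2×9.81×2.86/1.4) = 6.331 m/s.
The smaller k wins: the uniform sphere, at ≈ 6.33 m/s.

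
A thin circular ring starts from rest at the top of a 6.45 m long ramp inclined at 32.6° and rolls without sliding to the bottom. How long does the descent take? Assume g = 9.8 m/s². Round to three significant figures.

Here I = MR², so the shape factor k = I/(MR²) = 1.
Along the incline Mg sinθ − f = Ma, and torque about the center fR = Iα = kMR²(a/R) gives f = kMa.
Hence a = g sinθ/(1+k) = 9.8×sin32.6°/2 = 2.64 m/s².
With constant a from rest, t = √(2L/a) = √(2·6.45/2.64) ≈ 2.21 s.

t ≈ 2.21 s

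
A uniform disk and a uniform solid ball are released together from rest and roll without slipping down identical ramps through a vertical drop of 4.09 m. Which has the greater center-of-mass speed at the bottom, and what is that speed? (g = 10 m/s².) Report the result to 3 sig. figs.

the uniform solid ball, at v ≈ 7.64 m/s

For rolling without slipping, Mgh = ½(1+k)Mv² where k = I/(MR²), so v = √(2gh/(1+k)).
Uniform disk: k = 0.5, giving v = √(2×10×4.09/1.5) = 7.385 m/s.
Uniform solid ball: k = 0.4, giving v = √(2×10×4.09/1.4) = 7.644 m/s.
The smaller k wins: the uniform solid ball, at ≈ 7.64 m/s.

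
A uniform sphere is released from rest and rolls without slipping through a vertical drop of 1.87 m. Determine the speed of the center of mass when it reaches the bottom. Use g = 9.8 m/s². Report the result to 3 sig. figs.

v ≈ 5.12 m/s

The moment of inertia is (2/5)MR², giving k ≡ I/(MR²) = 0.4.
Rolling without slipping gives ω = v/R, so the total kinetic energy is ½Mv² + ½Iω² = ½(1+k)Mv² = (7/10)Mv².
Energy conservation: Mgh = (7/10)Mv², so v = √(2gh/(1+k)) = √(2 × 9.8 × 1.87 / 1.4) ≈ 5.12 m/s.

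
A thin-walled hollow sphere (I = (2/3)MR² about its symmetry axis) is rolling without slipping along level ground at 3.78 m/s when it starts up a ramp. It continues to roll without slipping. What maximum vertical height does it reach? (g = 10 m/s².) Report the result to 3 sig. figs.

h ≈ 1.19 m

Here I = (2/3)MR², so the shape factor k = I/(MR²) = 2/3.
Pure rolling means v = ωR; then KE = ½Mv² + ½I(v/R)² = ½(1+k)Mv² = (5/6)Mv².
At the top the kinetic energy is zero, so (5/6)Mv₀² = Mgh.
Thus h = (1+k)v₀²/(2g) = 1.667 × 3.78² / (2 × 10) ≈ 1.19 m.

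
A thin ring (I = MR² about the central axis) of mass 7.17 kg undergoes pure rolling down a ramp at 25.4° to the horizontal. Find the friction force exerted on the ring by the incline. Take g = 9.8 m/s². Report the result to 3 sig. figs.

With I = MR², the ratio k = I/(MR²) is 1.
Translational: Mg sinθ − f = Ma. Rotational about the CM: fR = Iα = kMRa, so f = kMa.
Combining, a = g sinθ/(1+k) and f = kMa = kMg sinθ/(1+k).
f = 1 × 7.17 × 9.8 × sin25.4° / 2 ≈ 15.1 N.

f ≈ 15.1 N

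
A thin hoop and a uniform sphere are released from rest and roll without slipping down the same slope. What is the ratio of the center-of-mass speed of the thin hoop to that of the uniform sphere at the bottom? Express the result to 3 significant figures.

v_ratio ≈ 0.837

Each satisfies Mgh = ½(1+k)Mv² with k = I/(MR²), so v ∝ 1/√(1+k).
For the thin hoop k = 1; for the uniform sphere k = 0.4.
v₁/v₂ = √((1+k₂)/(1+k₁)) = √(1.4/2) ≈ 0.837.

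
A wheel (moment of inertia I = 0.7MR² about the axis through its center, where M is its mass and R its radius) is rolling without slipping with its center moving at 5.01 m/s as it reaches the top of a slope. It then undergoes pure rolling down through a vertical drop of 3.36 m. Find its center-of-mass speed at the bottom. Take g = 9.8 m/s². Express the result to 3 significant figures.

With I = 0.7MR², the ratio k = I/(MR²) is 0.7.
The rolling condition ω = v/R makes the rotational term ½I(v/R)² = ½kMv², so KE_total = ½(1+k)Mv² = (17/20)Mv².
Energy conservation: (17/20)Mv₀² + Mgh = (17/20)Mv², so v² = v₀² + 2gh/(1+k).
v = √(5.01² + 2×9.8×3.36/1.7) = √63.84 ≈ 7.99 m/s.

v ≈ 7.99 m/s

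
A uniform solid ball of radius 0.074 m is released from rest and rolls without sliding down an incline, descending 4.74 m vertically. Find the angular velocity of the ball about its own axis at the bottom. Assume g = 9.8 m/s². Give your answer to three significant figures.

Here I = (2/5)MR², so the shape factor k = I/(MR²) = 0.4.
Since it rolls without slipping, ω = v/R and KE = ½Mv² + ½Iω² = ½(1+k)Mv² = (7/10)Mv².
Energy conservation Mgh = ½(1+k)Mv² gives v = √(2gh/(1+k)) = √(2 × 9.8 × 4.74 / 1.4) = 8.146 m/s.
Then ω = v/R = 8.146 / 0.074 ≈ 110 rad/s.

ω ≈ 110 rad/s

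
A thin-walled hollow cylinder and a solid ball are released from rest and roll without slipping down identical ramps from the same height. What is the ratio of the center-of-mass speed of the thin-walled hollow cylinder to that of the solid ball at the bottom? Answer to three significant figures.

Each satisfies Mgh = ½(1+k)Mv² with k = I/(MR²), so v ∝ 1/√(1+k).
For the thin-walled hollow cylinder k = 1; for the solid ball k = 0.4.
v₁/v₂ = √((1+k₂)/(1+k₁)) = √(1.4/2) ≈ 0.837.

v_ratio ≈ 0.837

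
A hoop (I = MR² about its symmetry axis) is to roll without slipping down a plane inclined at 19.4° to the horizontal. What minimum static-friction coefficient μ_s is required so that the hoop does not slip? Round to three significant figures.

μ_min ≈ 0.176

The moment of inertia is MR², giving k ≡ I/(MR²) = 1.
Newton's second law down the slope: Mg sinθ − f = Ma. The torque equation fR = Iα (with α = a/R) gives f = kMa.
These give a = g sinθ/(1+k) and the required friction f = kMg sinθ/(1+k).
With N = Mg cosθ, the no-slip condition f ≤ μN gives μ_min = f/N = k tanθ/(1+k).
μ_min = 1 × tan19.4° / 2 ≈ 0.176.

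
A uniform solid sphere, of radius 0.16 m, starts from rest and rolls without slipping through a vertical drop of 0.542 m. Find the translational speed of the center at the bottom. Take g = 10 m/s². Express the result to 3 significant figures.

v ≈ 2.78 m/s

With I = (2/5)MR², the ratio k = I/(MR²) is 0.4.
The rolling condition ω = v/R makes the rotational term ½I(v/R)² = ½kMv², so KE_total = ½(1+k)Mv² = (7/10)Mv².
Energy conservation: Mgh = (7/10)Mv², so v = √(2gh/(1+k)) = √(2 × 10 × 0.542 / 1.4) ≈ 2.78 m/s.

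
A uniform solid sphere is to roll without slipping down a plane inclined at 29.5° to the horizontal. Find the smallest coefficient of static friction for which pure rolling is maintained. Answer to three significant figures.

With I = (2/5)MR², the ratio k = I/(MR²) is 0.4.
Newton's second law down the slope: Mg sinθ − f = Ma. The torque equation fR = Iα (with α = a/R) gives f = kMa.
These give a = g sinθ/(1+k) and the required friction f = kMg sinθ/(1+k).
The normal force is N = Mg cosθ, so μ_min = f/N = k tanθ/(1+k).
μ_min = 0.4 × tan29.5° / 1.4 ≈ 0.162.

μ_min ≈ 0.162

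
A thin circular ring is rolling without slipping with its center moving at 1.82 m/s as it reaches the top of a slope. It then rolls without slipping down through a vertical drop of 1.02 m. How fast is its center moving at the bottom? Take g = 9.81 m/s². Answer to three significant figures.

The moment of inertia is MR², giving k ≡ I/(MR²) = 1.
The rolling condition ω = v/R makes the rotational term ½I(v/R)² = ½kMv², so KE_total = ½(1+k)Mv² = Mv².
Energy conservation: Mv₀² + Mgh = Mv², so v² = v₀² + 2gh/(1+k).
v = √(1.82² + 2×9.81×1.02/2) = √13.32 ≈ 3.65 m/s.

v ≈ 3.65 m/s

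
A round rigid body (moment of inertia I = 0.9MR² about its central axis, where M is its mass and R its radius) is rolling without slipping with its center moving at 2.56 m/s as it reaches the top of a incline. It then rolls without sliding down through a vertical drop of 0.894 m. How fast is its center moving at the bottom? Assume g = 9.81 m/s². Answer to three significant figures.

The moment of inertia is 0.9MR², giving k ≡ I/(MR²) = 0.9.
The rolling condition ω = v/R makes the rotational term ½I(v/R)² = ½kMv², so KE_total = ½(1+k)Mv² = (19/20)Mv².
Conserving energy between top and bottom: (19/20)Mv² = (19/20)Mv₀² + Mgh, hence v² = v₀² + 2gh/(1+k).
v = √(2.56² + 2×9.81×0.894/1.9) = √15.79 ≈ 3.97 m/s.

v ≈ 3.97 m/s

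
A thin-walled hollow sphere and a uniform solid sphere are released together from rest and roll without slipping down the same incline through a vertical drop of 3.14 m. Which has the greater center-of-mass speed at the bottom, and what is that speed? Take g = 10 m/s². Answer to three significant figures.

the uniform solid sphere, at v ≈ 6.70 m/s

For rolling without slipping, Mgh = ½(1+k)Mv² where k = I/(MR²), so v = √(2gh/(1+k)).
Thin-walled hollow sphere: k = 2/3, giving v = √(2×10×3.14/1.667) = 6.138 m/s.
Uniform solid sphere: k = 0.4, giving v = √(2×10×3.14/1.4) = 6.698 m/s.
The smaller k wins: the uniform solid sphere, at ≈ 6.70 m/s.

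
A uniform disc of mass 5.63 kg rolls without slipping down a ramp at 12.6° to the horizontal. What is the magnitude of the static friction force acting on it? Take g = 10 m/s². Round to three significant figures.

For this body I = (1/2)MR², i.e. k = I/(MR²) = 0.5.
Translational: Mg sinθ − f = Ma. Rotational about the CM: fR = Iα = kMRa, so f = kMa.
Combining, a = g sinθ/(1+k) and f = kMa = kMg sinθ/(1+k).
f = 0.5 × 5.63 × 10 × sin12.6° / 1.5 ≈ 4.09 N.

f ≈ 4.09 N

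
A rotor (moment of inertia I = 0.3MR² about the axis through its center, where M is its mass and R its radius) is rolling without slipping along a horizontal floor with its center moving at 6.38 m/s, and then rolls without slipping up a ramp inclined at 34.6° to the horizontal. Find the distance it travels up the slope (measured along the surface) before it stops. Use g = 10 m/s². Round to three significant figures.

d ≈ 4.66 m

With I = 0.3MR², the ratio k = I/(MR²) is 0.3.
Since it rolls without slipping, ω = v/R and KE = ½Mv² + ½Iω² = ½(1+k)Mv² = (13/20)Mv².
Setting this equal to Mgh gives the vertical rise h = (1+k)v₀²/(2g) = 1.3×6.38²/(2×10) = 2.646 m.
The distance along the slope is d = h/sinθ = 2.646/sin34.6° ≈ 4.66 m.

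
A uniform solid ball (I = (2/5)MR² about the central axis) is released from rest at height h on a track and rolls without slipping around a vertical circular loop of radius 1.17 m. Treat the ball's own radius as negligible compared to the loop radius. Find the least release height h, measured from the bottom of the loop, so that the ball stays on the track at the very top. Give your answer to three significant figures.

For this body I = (2/5)MR², i.e. k = I/(MR²) = 0.4.
At the top of the loop, the minimum-contact condition is Mg = Mv_top²/r, so v_top² = gr.
With ω = v/R, the kinetic energy at speed v is ½(1+k)Mv² = (7/10)Mv².
Energy conservation from release (height h) to the top (height 2r): Mgh = Mg(2r) + (7/10)M·gr.
Thus h_min = 2r + (1+k)r/2 = r(2 + 1.4/2) = 1.17 × 2.7 ≈ 3.16 m.

h_min ≈ 3.16 m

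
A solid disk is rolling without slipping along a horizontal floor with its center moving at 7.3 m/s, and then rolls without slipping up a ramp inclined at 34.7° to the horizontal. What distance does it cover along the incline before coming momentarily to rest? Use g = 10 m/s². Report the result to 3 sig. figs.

For this body I = (1/2)MR², i.e. k = I/(MR²) = 0.5.
Since it rolls without slipping, ω = v/R and KE = ½Mv² + ½Iω² = ½(1+k)Mv² = (3/4)Mv².
Setting this equal to Mgh gives the vertical rise h = (1+k)v₀²/(2g) = 1.5×7.3²/(2×10) = 3.997 m.
The distance along the slope is d = h/sinθ = 3.997/sin34.7° ≈ 7.02 m.

d ≈ 7.02 m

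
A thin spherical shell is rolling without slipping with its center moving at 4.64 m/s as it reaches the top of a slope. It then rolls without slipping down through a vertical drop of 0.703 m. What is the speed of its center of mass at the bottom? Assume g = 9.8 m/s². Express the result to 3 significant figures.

v ≈ 5.46 m/s

With I = (2/3)MR², the ratio k = I/(MR²) is 2/3.
Rolling without slipping gives ω = v/R, so the total kinetic energy is ½Mv² + ½Iω² = ½(1+k)Mv² = (5/6)Mv².
Energy conservation: (5/6)Mv₀² + Mgh = (5/6)Mv², so v² = v₀² + 2gh/(1+k).
v = √(4.64² + 2×9.8×0.703/1.667) = √29.8 ≈ 5.46 m/s.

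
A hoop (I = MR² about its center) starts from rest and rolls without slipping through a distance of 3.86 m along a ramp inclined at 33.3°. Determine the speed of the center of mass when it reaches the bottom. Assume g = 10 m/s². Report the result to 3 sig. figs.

v ≈ 4.60 m/s

With I = MR², the ratio k = I/(MR²) is 1.
Pure rolling means v = ωR; then KE = ½Mv² + ½I(v/R)² = ½(1+k)Mv² = Mv².
The vertical drop is h = L sinθ = 3.86 × sin33.3° = 2.119 m.
Setting Mgh = Mv² gives v = √(2gh/(1+k)) = √(2·10·2.119/2) ≈ 4.60 m/s.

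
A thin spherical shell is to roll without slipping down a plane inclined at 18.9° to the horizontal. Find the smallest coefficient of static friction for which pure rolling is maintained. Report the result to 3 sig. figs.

For this body I = (2/3)MR², i.e. k = I/(MR²) = 2/3.
Translational: Mg sinθ − f = Ma. Rotational about the CM: fR = Iα = kMRa, so f = kMa.
These give a = g sinθ/(1+k) and the required friction f = kMg sinθ/(1+k).
With N = Mg cosθ, the no-slip condition f ≤ μN gives μ_min = f/N = k tanθ/(1+k).
μ_min = (2/3) × tan18.9° / 1.667 ≈ 0.137.

μ_min ≈ 0.137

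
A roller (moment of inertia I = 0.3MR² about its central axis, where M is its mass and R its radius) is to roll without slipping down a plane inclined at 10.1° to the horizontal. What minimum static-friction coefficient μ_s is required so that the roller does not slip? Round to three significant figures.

For this body I = 0.3MR², i.e. k = I/(MR²) = 0.3.
Along the incline Mg sinθ − f = Ma, and torque about the center fR = Iα = kMR²(a/R) gives f = kMa.
These give a = g sinθ/(1+k) and the required friction f = kMg sinθ/(1+k).
The normal force is N = Mg cosθ, so μ_min = f/N = k tanθ/(1+k).
μ_min = 0.3 × tan10.1° / 1.3 ≈ 0.0411.

μ_min ≈ 0.0411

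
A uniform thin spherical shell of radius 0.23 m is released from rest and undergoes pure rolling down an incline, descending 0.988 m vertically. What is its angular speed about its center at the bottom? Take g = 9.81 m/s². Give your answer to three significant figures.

Here I = (2/3)MR², so the shape factor k = I/(MR²) = 2/3.
Pure rolling means v = ωR; then KE = ½Mv² + ½I(v/R)² = ½(1+k)Mv² = (5/6)Mv².
Energy conservation Mgh = ½(1+k)Mv² gives v = √(2gh/(1+k)) = √(2 × 9.81 × 0.988 / 1.667) = 3.41 m/s.
The angular speed follows from ω = v/R = 3.41/0.23 ≈ 14.8 rad/s.

ω ≈ 14.8 rad/s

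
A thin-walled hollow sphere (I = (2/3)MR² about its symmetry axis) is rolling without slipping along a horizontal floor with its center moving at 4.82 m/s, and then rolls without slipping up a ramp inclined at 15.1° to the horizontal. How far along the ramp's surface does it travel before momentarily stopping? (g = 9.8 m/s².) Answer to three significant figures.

d ≈ 7.58 m

With I = (2/3)MR², the ratio k = I/(MR²) is 2/3.
Since it rolls without slipping, ω = v/R and KE = ½Mv² + ½Iω² = ½(1+k)Mv² = (5/6)Mv².
Setting this equal to Mgh gives the vertical rise h = (1+k)v₀²/(2g) = 1.667×4.82²/(2×9.8) = 1.976 m.
The distance along the slope is d = h/sinθ = 1.976/sin15.1° ≈ 7.58 m.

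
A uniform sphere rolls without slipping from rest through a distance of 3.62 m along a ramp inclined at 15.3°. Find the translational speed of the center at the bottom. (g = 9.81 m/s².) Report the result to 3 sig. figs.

The moment of inertia is (2/5)MR², giving k ≡ I/(MR²) = 0.4.
Rolling without slipping gives ω = v/R, so the total kinetic energy is ½Mv² + ½Iω² = ½(1+k)Mv² = (7/10)Mv².
The vertical drop is h = L sinθ = 3.62 × sin15.3° = 0.9552 m.
Energy conservation: Mgh = (7/10)Mv², so v = √(2gh/(1+k)) = √(2 × 9.81 × 0.9552 / 1.4) ≈ 3.66 m/s.

v ≈ 3.66 m/s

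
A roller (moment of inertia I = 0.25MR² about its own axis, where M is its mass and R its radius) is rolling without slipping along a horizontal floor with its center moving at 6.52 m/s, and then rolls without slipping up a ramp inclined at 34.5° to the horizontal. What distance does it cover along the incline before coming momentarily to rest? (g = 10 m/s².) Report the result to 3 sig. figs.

d ≈ 4.69 m

For this body I = 0.25MR², i.e. k = I/(MR²) = 0.25.
Pure rolling means v = ωR; then KE = ½Mv² + ½I(v/R)² = ½(1+k)Mv² = (5/8)Mv².
Setting this equal to Mgh gives the vertical rise h = (1+k)v₀²/(2g) = 1.25×6.52²/(2×10) = 2.657 m.
Along the incline, d = h/sinθ = 2.657/sin34.5° ≈ 4.69 m.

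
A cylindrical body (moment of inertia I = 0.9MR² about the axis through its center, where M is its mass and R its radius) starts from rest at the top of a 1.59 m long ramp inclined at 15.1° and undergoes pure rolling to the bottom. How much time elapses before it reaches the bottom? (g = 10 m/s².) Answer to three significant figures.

For this body I = 0.9MR², i.e. k = I/(MR²) = 0.9.
Translational: Mg sinθ − f = Ma. Rotational about the CM: fR = Iα = kMRa, so f = kMa.
Hence a = g sinθ/(1+k) = 10×sin15.1°/1.9 = 1.371 m/s².
Starting from rest, L = ½at², so t = √(2L/a) = √(2×1.59/1.371) ≈ 1.52 s.

t ≈ 1.52 s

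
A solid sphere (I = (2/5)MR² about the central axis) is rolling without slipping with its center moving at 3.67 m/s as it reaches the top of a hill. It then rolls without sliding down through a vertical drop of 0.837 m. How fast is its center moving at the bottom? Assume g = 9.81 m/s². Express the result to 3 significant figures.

With I = (2/5)MR², the ratio k = I/(MR²) is 0.4.
Since it rolls without slipping, ω = v/R and KE = ½Mv² + ½Iω² = ½(1+k)Mv² = (7/10)Mv².
Conserving energy between top and bottom: (7/10)Mv² = (7/10)Mv₀² + Mgh, hence v² = v₀² + 2gh/(1+k).
v = √(3.67² + 2×9.81×0.837/1.4) = √25.2 ≈ 5.02 m/s.

v ≈ 5.02 m/s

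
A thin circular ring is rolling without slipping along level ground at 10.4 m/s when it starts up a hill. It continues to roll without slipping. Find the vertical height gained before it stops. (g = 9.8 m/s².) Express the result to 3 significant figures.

For this body I = MR², i.e. k = I/(MR²) = 1.
The rolling condition ω = v/R makes the rotational term ½I(v/R)² = ½kMv², so KE_total = ½(1+k)Mv² = Mv².
All of this converts to potential energy at the highest point: Mv₀² = Mgh.
Thus h = (1+k)v₀²/(2g) = 2 × 10.4² / (2 × 9.8) ≈ 11.0 m.

h ≈ 11.0 m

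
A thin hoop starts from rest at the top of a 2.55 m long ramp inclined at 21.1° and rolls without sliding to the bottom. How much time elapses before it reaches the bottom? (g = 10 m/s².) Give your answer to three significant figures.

For this body I = MR², i.e. k = I/(MR²) = 1.
Translational: Mg sinθ − f = Ma. Rotational about the CM: fR = Iα = kMRa, so f = kMa.
Hence a = g sinθ/(1+k) = 10×sin21.1°/2 = 1.8 m/s².
With constant a from rest, t = √(2L/a) = √(2·2.55/1.8) ≈ 1.68 s.

t ≈ 1.68 s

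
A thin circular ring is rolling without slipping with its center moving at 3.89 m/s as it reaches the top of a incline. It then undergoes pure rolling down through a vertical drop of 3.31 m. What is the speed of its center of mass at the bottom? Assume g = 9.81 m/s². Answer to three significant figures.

v ≈ 6.90 m/s

For this body I = MR², i.e. k = I/(MR²) = 1.
The rolling condition ω = v/R makes the rotational term ½I(v/R)² = ½kMv², so KE_total = ½(1+k)Mv² = Mv².
Conserving energy between top and bottom: Mv² = Mv₀² + Mgh, hence v² = v₀² + 2gh/(1+k).
v = √(3.89² + 2×9.81×3.31/2) = √47.6 ≈ 6.90 m/s.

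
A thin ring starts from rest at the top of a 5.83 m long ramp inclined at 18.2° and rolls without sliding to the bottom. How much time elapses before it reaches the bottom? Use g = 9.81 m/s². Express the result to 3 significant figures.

t ≈ 2.76 s

The moment of inertia is MR², giving k ≡ I/(MR²) = 1.
Newton's second law down the slope: Mg sinθ − f = Ma. The torque equation fR = Iα (with α = a/R) gives f = kMa.
Hence a = g sinθ/(1+k) = 9.81×sin18.2°/2 = 1.532 m/s².
With constant a from rest, t = √(2L/a) = √(2·5.83/1.532) ≈ 2.76 s.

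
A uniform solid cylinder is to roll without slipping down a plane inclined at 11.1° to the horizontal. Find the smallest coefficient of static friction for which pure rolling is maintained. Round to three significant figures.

The moment of inertia is (1/2)MR², giving k ≡ I/(MR²) = 0.5.
Newton's second law down the slope: Mg sinθ − f = Ma. The torque equation fR = Iα (with α = a/R) gives f = kMa.
These give a = g sinθ/(1+k) and the required friction f = kMg sinθ/(1+k).
With N = Mg cosθ, the no-slip condition f ≤ μN gives μ_min = f/N = k tanθ/(1+k).
μ_min = 0.5 × tan11.1° / 1.5 ≈ 0.0654.

μ_min ≈ 0.0654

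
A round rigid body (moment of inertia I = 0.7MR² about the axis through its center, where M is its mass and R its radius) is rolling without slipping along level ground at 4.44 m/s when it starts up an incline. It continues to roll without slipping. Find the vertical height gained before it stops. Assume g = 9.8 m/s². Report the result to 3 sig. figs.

h ≈ 1.71 m

For this body I = 0.7MR², i.e. k = I/(MR²) = 0.7.
Rolling without slipping gives ω = v/R, so the total kinetic energy is ½Mv² + ½Iω² = ½(1+k)Mv² = (17/20)Mv².
At the top the kinetic energy is zero, so (17/20)Mv₀² = Mgh.
Thus h = (1+k)v₀²/(2g) = 1.7 × 4.44² / (2 × 9.8) ≈ 1.71 m.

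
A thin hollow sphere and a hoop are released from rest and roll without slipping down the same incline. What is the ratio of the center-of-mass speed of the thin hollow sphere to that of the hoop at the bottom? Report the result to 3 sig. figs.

v_ratio ≈ 1.10

Each satisfies Mgh = ½(1+k)Mv² with k = I/(MR²), so v ∝ 1/√(1+k).
For the thin hollow sphere k = 2/3; for the hoop k = 1.
v₁/v₂ = √((1+k₂)/(1+k₁)) = √(2/1.667) ≈ 1.10.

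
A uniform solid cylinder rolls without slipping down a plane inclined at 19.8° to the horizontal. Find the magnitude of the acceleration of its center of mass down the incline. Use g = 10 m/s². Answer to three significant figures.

For this body I = (1/2)MR², i.e. k = I/(MR²) = 0.5.
Newton's second law down the slope: Mg sinθ − f = Ma. The torque equation fR = Iα (with α = a/R) gives f = kMa.
Eliminating f: Mg sinθ = (1+k)Ma, so a = g sinθ/(1+k) = 10 × sin19.8° / 1.5 ≈ 2.26 m/s².

a ≈ 2.26 m/s²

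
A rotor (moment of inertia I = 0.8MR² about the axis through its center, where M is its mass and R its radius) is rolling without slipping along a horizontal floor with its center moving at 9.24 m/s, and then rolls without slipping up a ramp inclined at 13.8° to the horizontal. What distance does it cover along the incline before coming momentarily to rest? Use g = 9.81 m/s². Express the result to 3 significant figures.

d ≈ 32.8 m

The moment of inertia is 0.8MR², giving k ≡ I/(MR²) = 0.8.
Rolling without slipping gives ω = v/R, so the total kinetic energy is ½Mv² + ½Iω² = ½(1+k)Mv² = (9/10)Mv².
Setting this equal to Mgh gives the vertical rise h = (1+k)v₀²/(2g) = 1.8×9.24²/(2×9.81) = 7.833 m.
The distance along the slope is d = h/sinθ = 7.833/sin13.8° ≈ 32.8 m.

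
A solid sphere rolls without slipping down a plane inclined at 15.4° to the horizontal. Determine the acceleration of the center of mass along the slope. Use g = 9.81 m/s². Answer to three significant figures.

a ≈ 1.86 m/s²

Here I = (2/5)MR², so the shape factor k = I/(MR²) = 0.4.
Along the incline Mg sinθ − f = Ma, and torque about the center fR = Iα = kMR²(a/R) gives f = kMa.
Eliminating f: Mg sinθ = (1+k)Ma, so a = g sinθ/(1+k) = 9.81 × sin15.4° / 1.4 ≈ 1.86 m/s².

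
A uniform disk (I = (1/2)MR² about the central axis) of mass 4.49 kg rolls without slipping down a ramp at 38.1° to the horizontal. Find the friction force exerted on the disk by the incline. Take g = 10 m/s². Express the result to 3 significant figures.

Here I = (1/2)MR², so the shape factor k = I/(MR²) = 0.5.
Translational: Mg sinθ − f = Ma. Rotational about the CM: fR = Iα = kMRa, so f = kMa.
Combining, a = g sinθ/(1+k) and f = kMa = kMg sinθ/(1+k).
f = 0.5 × 4.49 × 10 × sin38.1° / 1.5 ≈ 9.23 N.

f ≈ 9.23 N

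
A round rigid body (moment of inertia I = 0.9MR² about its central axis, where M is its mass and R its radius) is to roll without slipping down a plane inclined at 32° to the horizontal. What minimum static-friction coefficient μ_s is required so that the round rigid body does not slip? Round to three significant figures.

μ_min ≈ 0.296

Here I = 0.9MR², so the shape factor k = I/(MR²) = 0.9.
Newton's second law down the slope: Mg sinθ − f = Ma. The torque equation fR = Iα (with α = a/R) gives f = kMa.
These give a = g sinθ/(1+k) and the required friction f = kMg sinθ/(1+k).
The normal force is N = Mg cosθ, so μ_min = f/N = k tanθ/(1+k).
μ_min = 0.9 × tan32° / 1.9 ≈ 0.296.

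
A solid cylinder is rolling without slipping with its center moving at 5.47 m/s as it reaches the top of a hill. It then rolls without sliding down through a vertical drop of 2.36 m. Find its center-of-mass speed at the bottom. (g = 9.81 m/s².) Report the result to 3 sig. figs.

For this body I = (1/2)MR², i.e. k = I/(MR²) = 0.5.
Since it rolls without slipping, ω = v/R and KE = ½Mv² + ½Iω² = ½(1+k)Mv² = (3/4)Mv².
Conserving energy between top and bottom: (3/4)Mv² = (3/4)Mv₀² + Mgh, hence v² = v₀² + 2gh/(1+k).
v = √(5.47² + 2×9.81×2.36/1.5) = √60.79 ≈ 7.80 m/s.

v ≈ 7.80 m/s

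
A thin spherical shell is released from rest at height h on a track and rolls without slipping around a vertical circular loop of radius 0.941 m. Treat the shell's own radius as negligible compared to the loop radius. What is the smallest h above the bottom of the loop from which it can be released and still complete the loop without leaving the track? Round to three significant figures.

Here I = (2/3)MR², so the shape factor k = I/(MR²) = 2/3.
At the top of the loop, the minimum-contact condition is Mg = Mv_top²/r, so v_top² = gr.
With ω = v/R, the kinetic energy at speed v is ½(1+k)Mv² = (5/6)Mv².
Energy conservation from release (height h) to the top (height 2r): Mgh = Mg(2r) + (5/6)M·gr.
Thus h_min = 2r + (1+k)r/2 = r(2 + 1.667/2) = 0.941 × 2.833 ≈ 2.67 m.

h_min ≈ 2.67 m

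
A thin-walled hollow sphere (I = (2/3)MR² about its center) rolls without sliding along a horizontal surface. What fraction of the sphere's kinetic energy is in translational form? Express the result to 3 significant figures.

For this body I = (2/3)MR², i.e. k = I/(MR²) = 2/3.
With ω = v/R, KE_trans = ½Mv² and KE_rot = ½Iω² = ½kMv², so KE_total = ½(1+k)Mv².
The translational fraction is therefore 1/(1+k) = 1/1.667 ≈ 0.600.

fraction ≈ 0.600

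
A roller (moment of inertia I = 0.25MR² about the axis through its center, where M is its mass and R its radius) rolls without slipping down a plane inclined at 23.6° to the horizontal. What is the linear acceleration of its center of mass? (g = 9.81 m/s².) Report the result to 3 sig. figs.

For this body I = 0.25MR², i.e. k = I/(MR²) = 0.25.
Newton's second law down the slope: Mg sinθ − f = Ma. The torque equation fR = Iα (with α = a/R) gives f = kMa.
Eliminating f: Mg sinθ = (1+k)Ma, so a = g sinθ/(1+k) = 9.81 × sin23.6° / 1.25 ≈ 3.14 m/s².

a ≈ 3.14 m/s²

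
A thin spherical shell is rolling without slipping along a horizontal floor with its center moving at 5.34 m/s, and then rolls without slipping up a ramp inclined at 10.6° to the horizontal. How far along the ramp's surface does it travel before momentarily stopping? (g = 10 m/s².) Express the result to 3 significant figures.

With I = (2/3)MR², the ratio k = I/(MR²) is 2/3.
Rolling without slipping gives ω = v/R, so the total kinetic energy is ½Mv² + ½Iω² = ½(1+k)Mv² = (5/6)Mv².
Setting this equal to Mgh gives the vertical rise h = (1+k)v₀²/(2g) = 1.667×5.34²/(2×10) = 2.376 m.
The distance along the slope is d = h/sinθ = 2.376/sin10.6° ≈ 12.9 m.

d ≈ 12.9 m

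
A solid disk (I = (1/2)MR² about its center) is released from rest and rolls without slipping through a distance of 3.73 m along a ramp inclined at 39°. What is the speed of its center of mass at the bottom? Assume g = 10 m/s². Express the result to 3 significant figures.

v ≈ 5.59 m/s

With I = (1/2)MR², the ratio k = I/(MR²) is 0.5.
Rolling without slipping gives ω = v/R, so the total kinetic energy is ½Mv² + ½Iω² = ½(1+k)Mv² = (3/4)Mv².
The vertical drop is h = L sinθ = 3.73 × sin39° = 2.347 m.
Setting Mgh = (3/4)Mv² gives v = √(2gh/(1+k)) = √(2·10·2.347/1.5) ≈ 5.59 m/s.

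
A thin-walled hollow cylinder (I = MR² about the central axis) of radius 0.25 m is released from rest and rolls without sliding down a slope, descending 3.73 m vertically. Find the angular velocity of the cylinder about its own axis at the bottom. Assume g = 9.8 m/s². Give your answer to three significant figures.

For this body I = MR², i.e. k = I/(MR²) = 1.
Rolling without slipping gives ω = v/R, so the total kinetic energy is ½Mv² + ½Iω² = ½(1+k)Mv² = Mv².
Energy conservation Mgh = ½(1+k)Mv² gives v = √(2gh/(1+k)) = √(2 × 9.8 × 3.73 / 2) = 6.046 m/s.
Then ω = v/R = 6.046 / 0.25 ≈ 24.2 rad/s.

ω ≈ 24.2 rad/s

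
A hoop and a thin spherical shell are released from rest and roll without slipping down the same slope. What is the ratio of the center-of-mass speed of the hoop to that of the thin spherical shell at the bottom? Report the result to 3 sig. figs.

v_ratio ≈ 0.913

Each satisfies Mgh = ½(1+k)Mv² with k = I/(MR²), so v ∝ 1/√(1+k).
For the hoop k = 1; for the thin spherical shell k = 2/3.
v₁/v₂ = √((1+k₂)/(1+k₁)) = √(1.667/2) ≈ 0.913.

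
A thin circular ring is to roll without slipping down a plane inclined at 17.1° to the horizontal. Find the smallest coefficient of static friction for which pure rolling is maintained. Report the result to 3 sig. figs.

Here I = MR², so the shape factor k = I/(MR²) = 1.
Newton's second law down the slope: Mg sinθ − f = Ma. The torque equation fR = Iα (with α = a/R) gives f = kMa.
These give a = g sinθ/(1+k) and the required friction f = kMg sinθ/(1+k).
With N = Mg cosθ, the no-slip condition f ≤ μN gives μ_min = f/N = k tanθ/(1+k).
μ_min = 1 × tan17.1° / 2 ≈ 0.154.

μ_min ≈ 0.154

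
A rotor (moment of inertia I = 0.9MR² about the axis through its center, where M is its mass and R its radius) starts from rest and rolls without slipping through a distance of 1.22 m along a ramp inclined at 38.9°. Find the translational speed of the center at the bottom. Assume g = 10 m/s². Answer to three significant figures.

v ≈ 2.84 m/s

For this body I = 0.9MR², i.e. k = I/(MR²) = 0.9.
Rolling without slipping gives ω = v/R, so the total kinetic energy is ½Mv² + ½Iω² = ½(1+k)Mv² = (19/20)Mv².
The vertical drop is h = L sinθ = 1.22 × sin38.9° = 0.7661 m.
Energy conservation: Mgh = (19/20)Mv², so v = √(2gh/(1+k)) = √(2 × 10 × 0.7661 / 1.9) ≈ 2.84 m/s.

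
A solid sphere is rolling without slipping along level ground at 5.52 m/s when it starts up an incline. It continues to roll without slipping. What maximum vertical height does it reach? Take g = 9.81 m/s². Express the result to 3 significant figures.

Here I = (2/5)MR², so the shape factor k = I/(MR²) = 0.4.
The rolling condition ω = v/R makes the rotational term ½I(v/R)² = ½kMv², so KE_total = ½(1+k)Mv² = (7/10)Mv².
At the top the kinetic energy is zero, so (7/10)Mv₀² = Mgh.
Thus h = (1+k)v₀²/(2g) = 1.4 × 5.52² / (2 × 9.81) ≈ 2.17 m.

h ≈ 2.17 m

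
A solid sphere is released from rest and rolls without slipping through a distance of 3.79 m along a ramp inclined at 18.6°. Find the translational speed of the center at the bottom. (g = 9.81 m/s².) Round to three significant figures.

v ≈ 4.12 m/s

For this body I = (2/5)MR², i.e. k = I/(MR²) = 0.4.
Since it rolls without slipping, ω = v/R and KE = ½Mv² + ½Iω² = ½(1+k)Mv² = (7/10)Mv².
The vertical drop is h = L sinθ = 3.79 × sin18.6° = 1.209 m.
Setting Mgh = (7/10)Mv² gives v = √(2gh/(1+k)) = √(2·9.81·1.209/1.4) ≈ 4.12 m/s.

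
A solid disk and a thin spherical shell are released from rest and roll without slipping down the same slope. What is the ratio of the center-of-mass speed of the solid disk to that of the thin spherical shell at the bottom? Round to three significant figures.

v_ratio ≈ 1.05

Each satisfies Mgh = ½(1+k)Mv² with k = I/(MR²), so v ∝ 1/√(1+k).
For the solid disk k = 0.5; for the thin spherical shell k = 2/3.
v₁/v₂ = √((1+k₂)/(1+k₁)) = √(1.667/1.5) ≈ 1.05.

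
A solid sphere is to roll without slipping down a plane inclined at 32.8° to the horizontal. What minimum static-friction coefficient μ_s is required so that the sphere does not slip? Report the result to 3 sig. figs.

With I = (2/5)MR², the ratio k = I/(MR²) is 0.4.
Translational: Mg sinθ − f = Ma. Rotational about the CM: fR = Iα = kMRa, so f = kMa.
These give a = g sinθ/(1+k) and the required friction f = kMg sinθ/(1+k).
The normal force is N = Mg cosθ, so μ_min = f/N = k tanθ/(1+k).
μ_min = 0.4 × tan32.8° / 1.4 ≈ 0.184.

μ_min ≈ 0.184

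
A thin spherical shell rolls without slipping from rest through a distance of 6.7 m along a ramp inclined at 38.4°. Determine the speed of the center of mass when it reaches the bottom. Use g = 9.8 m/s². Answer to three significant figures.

v ≈ 7.00 m/s

For this body I = (2/3)MR², i.e. k = I/(MR²) = 2/3.
Pure rolling means v = ωR; then KE = ½Mv² + ½I(v/R)² = ½(1+k)Mv² = (5/6)Mv².
The vertical drop is h = L sinθ = 6.7 × sin38.4° = 4.162 m.
Energy conservation: Mgh = (5/6)Mv², so v = √(2gh/(1+k)) = √(2 × 9.8 × 4.162 / 1.667) ≈ 7.00 m/s.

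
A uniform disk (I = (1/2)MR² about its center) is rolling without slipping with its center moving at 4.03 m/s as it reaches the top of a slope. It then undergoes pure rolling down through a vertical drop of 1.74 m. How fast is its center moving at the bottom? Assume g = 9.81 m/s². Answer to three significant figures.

The moment of inertia is (1/2)MR², giving k ≡ I/(MR²) = 0.5.
Since it rolls without slipping, ω = v/R and KE = ½Mv² + ½Iω² = ½(1+k)Mv² = (3/4)Mv².
Energy conservation: (3/4)Mv₀² + Mgh = (3/4)Mv², so v² = v₀² + 2gh/(1+k).
v = √(4.03² + 2×9.81×1.74/1.5) = √39 ≈ 6.25 m/s.

v ≈ 6.25 m/s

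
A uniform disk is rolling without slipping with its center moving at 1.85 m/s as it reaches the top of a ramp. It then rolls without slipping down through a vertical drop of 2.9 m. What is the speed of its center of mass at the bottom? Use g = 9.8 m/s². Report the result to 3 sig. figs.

v ≈ 6.43 m/s

With I = (1/2)MR², the ratio k = I/(MR²) is 0.5.
Rolling without slipping gives ω = v/R, so the total kinetic energy is ½Mv² + ½Iω² = ½(1+k)Mv² = (3/4)Mv².
Energy conservation: (3/4)Mv₀² + Mgh = (3/4)Mv², so v² = v₀² + 2gh/(1+k).
v = √(1.85² + 2×9.8×2.9/1.5) = √41.32 ≈ 6.43 m/s.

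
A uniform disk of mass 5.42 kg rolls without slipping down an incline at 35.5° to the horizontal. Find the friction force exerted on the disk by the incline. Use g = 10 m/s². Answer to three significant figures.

The moment of inertia is (1/2)MR², giving k ≡ I/(MR²) = 0.5.
Along the incline Mg sinθ − f = Ma, and torque about the center fR = Iα = kMR²(a/R) gives f = kMa.
Combining, a = g sinθ/(1+k) and f = kMa = kMg sinθ/(1+k).
f = 0.5 × 5.42 × 10 × sin35.5° / 1.5 ≈ 10.5 N.

f ≈ 10.5 N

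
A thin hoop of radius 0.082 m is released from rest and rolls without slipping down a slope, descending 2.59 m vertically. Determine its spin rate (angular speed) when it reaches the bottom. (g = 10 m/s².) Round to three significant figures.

For this body I = MR², i.e. k = I/(MR²) = 1.
The rolling condition ω = v/R makes the rotational term ½I(v/R)² = ½kMv², so KE_total = ½(1+k)Mv² = Mv².
Energy conservation Mgh = ½(1+k)Mv² gives v = √(2gh/(1+k)) = √(2 × 10 × 2.59 / 2) = 5.089 m/s.
The angular speed follows from ω = v/R = 5.089/0.082 ≈ 62.1 rad/s.

ω ≈ 62.1 rad/s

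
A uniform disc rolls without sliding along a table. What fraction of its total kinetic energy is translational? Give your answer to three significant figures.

fraction ≈ 0.667

With I = (1/2)MR², the ratio k = I/(MR²) is 0.5.
With ω = v/R, KE_trans = ½Mv² and KE_rot = ½Iω² = ½kMv², so KE_total = ½(1+k)Mv².
The translational fraction is therefore 1/(1+k) = 1/1.5 ≈ 0.667.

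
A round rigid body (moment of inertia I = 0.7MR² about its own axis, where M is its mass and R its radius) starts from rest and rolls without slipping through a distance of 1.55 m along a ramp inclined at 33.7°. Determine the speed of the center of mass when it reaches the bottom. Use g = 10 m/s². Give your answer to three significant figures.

v ≈ 3.18 m/s

Here I = 0.7MR², so the shape factor k = I/(MR²) = 0.7.
Since it rolls without slipping, ω = v/R and KE = ½Mv² + ½Iω² = ½(1+k)Mv² = (17/20)Mv².
The vertical drop is h = L sinθ = 1.55 × sin33.7° = 0.86 m.
Setting Mgh = (17/20)Mv² gives v = √(2gh/(1+k)) = √(2·10·0.86/1.7) ≈ 3.18 m/s.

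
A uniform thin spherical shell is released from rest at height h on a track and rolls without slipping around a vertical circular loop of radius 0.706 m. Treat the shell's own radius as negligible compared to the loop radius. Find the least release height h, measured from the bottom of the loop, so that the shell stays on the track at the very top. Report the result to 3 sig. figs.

h_min ≈ 2.00 m

Here I = (2/3)MR², so the shape factor k = I/(MR²) = 2/3.
At the top of the loop, the minimum-contact condition is Mg = Mv_top²/r, so v_top² = gr.
With ω = v/R, the kinetic energy at speed v is ½(1+k)Mv² = (5/6)Mv².
Energy conservation from release (height h) to the top (height 2r): Mgh = Mg(2r) + (5/6)M·gr.
Thus h_min = 2r + (1+k)r/2 = r(2 + 1.667/2) = 0.706 × 2.833 ≈ 2.00 m.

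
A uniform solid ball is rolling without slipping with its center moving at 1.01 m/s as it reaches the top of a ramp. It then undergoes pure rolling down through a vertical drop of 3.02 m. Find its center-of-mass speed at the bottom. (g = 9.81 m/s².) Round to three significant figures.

v ≈ 6.58 m/s

With I = (2/5)MR², the ratio k = I/(MR²) is 0.4.
Since it rolls without slipping, ω = v/R and KE = ½Mv² + ½Iω² = ½(1+k)Mv² = (7/10)Mv².
Conserving energy between top and bottom: (7/10)Mv² = (7/10)Mv₀² + Mgh, hence v² = v₀² + 2gh/(1+k).
v = √(1.01² + 2×9.81×3.02/1.4) = √43.34 ≈ 6.58 m/s.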